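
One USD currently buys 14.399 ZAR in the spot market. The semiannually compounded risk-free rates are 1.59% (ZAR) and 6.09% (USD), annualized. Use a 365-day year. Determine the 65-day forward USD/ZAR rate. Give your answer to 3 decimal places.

14.286

By covered interest parity, F = S · (1+r_ZAR/2)^(2T) / (1+r_USD/2)^(2T)
= 14.399 × 1.002824 / 1.010741 = 14.399 × 0.992167
F = 14.286 ZAR per USD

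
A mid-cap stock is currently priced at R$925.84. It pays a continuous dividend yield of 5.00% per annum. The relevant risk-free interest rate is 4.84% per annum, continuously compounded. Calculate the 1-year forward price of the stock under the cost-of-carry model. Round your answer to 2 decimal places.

R$924.36

F = S·e^((r − q)T) = 925.84 · e^((0.0484 − 0.0500) × 1)
= 925.84 · e^-0.001600 = 925.84 × 0.998401
F = R$924.36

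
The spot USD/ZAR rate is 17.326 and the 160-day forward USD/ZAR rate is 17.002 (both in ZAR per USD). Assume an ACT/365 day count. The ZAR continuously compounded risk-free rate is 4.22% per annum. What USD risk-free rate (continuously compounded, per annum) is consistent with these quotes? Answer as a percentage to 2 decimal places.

8.53%

F = S·e^((r_ZAR − r_USD)T) ⇒ r_USD = r_ZAR − ln(F/S)/T
ln(17.002/17.326) = -0.018877; /(160/365) = -0.043063
r_USD = 0.0422 + 0.043063 = 0.085263
r_USD = 8.53%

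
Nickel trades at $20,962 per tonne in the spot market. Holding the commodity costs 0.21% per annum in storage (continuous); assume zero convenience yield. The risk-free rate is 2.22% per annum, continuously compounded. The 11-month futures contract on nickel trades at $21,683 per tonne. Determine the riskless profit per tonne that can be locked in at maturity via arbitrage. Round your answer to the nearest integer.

Fair futures: F* = S·e^(carry·T), with carry = (r + u) = 0.0222 + 0.0021 = 0.0243
F* = 20962 · e^(0.0243 × 11/12) = 20962 · e^0.022275 = 20962 × 1.022525 = $21434.1690
Market $21683 > fair $21434.1690: forward overpriced → cash-and-carry (buy spot, short the forward).
At maturity, profit = |F_mkt − F*| = |21683 − 21434.1690| = $249 per tonne

$249 per tonne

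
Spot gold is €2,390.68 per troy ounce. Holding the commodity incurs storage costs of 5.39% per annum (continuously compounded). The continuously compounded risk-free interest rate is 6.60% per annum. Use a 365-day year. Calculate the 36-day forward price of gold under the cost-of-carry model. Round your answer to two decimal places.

€2,419.12 per troy ounce

Net carry = r + u − y = 0.0660 + 0.0539 − 0.0000 = 0.1199
F = S·e^((r+u−y)T) = 2390.68 · e^(0.1199 × 36/365) = 2390.68 · e^0.01182575
= 2390.68 × 1.01189595 = €2,419.12 per troy ounce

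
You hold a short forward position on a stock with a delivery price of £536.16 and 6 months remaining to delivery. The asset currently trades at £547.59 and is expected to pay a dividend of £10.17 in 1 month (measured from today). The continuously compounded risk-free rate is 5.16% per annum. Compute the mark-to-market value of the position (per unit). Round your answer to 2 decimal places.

-£14.96

PV(remaining dividends) I = 10.17·e^(−0.0516·1/12) = 10.1264
Current forward F = (S − I)·e^(rT) = (547.59 − 10.1264)·e^(0.0516·6/12) = 537.4636 × 1.026136 = 551.5107
Value (long) = (F − K)·e^(−rT) = (551.5107 − 536.16) × 0.974530 = 14.9597
Short position value = −(long value) = -£14.96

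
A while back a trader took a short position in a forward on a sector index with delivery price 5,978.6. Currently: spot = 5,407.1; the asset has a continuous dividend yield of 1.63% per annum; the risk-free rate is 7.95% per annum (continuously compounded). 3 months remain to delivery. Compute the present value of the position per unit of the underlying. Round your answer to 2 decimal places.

475.84

Current fair forward for the remaining 3 months: F = S·e^((r − q)·T), (r − q) = 0.0795 − 0.0163 = 0.0632
F = 5407.1 · e^(0.0632 × 3/12) = 5407.1 × 1.01592548 = 5493.2107
Value of long forward = (F − K)·e^(−rT) = (5493.2107 − 5978.6) · e^(−0.0795·3/12)
= -485.3893 × 0.98032121 = -475.84
Short position value = −(long value) = 475.84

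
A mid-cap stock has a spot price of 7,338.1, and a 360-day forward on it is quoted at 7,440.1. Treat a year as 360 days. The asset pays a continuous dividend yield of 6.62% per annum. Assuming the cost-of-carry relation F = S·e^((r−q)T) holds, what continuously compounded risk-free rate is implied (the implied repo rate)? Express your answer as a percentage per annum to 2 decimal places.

8.00%

From F = S·e^((r−q)T): (r − q) = ln(F/S)/T
ln(7440.1/7338.1) = ln(1.013900) = 0.013804
(r − q) = 0.013804 / (360/360) = 0.013804
r = ln(F/S)/T + q = 0.013804 + 0.0662 = 0.080004
r = 8.00%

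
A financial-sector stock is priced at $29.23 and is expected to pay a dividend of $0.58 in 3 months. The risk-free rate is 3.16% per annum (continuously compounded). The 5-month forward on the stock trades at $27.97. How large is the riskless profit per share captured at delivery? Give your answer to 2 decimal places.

$1.06 per share

PV(dividends) I = 0.58·e^(−0.0316·3/12) = 0.5754
Fair forward F* = (S − I)·e^(rT) = (29.23 − 0.5754)·e^0.013167 = 28.6546 × 1.013254 = 29.0344
Market $27.97 < fair 29.0344: forward underpriced → reverse cash-and-carry (short the stock, invest proceeds at r, pay the dividends, go long the forward).
Profit at T = |F_mkt − F*| = |27.97 − 29.0344| = $1.06 per share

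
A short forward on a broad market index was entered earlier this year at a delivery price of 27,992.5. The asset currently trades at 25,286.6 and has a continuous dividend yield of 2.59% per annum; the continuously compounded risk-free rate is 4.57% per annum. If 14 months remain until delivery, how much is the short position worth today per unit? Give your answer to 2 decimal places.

2005.17

Current fair forward for the remaining 14 months: F = S·e^((r − q)·T), (r − q) = 0.0457 − 0.0259 = 0.0198
F = 25286.6 · e^(0.0198 × 14/12) = 25286.6 × 1.02336887 = 25877.5193
Value of long forward = (F − K)·e^(−rT) = (25877.5193 − 27992.5) · e^(−0.0457·14/12)
= -2114.9807 × 0.94807974 = -2005.17
Short position value = −(long value) = 2005.17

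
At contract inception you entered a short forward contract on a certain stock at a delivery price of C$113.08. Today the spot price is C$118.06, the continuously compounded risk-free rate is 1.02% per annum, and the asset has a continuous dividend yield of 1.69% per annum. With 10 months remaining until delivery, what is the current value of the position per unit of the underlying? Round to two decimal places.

-C$4.29

Current fair forward for the remaining 10 months: F = S·e^((r − q)·T), (r − q) = 0.0102 − 0.0169 = -0.0067
F = 118.06 · e^(-0.0067 × 10/12) = 118.06 × 0.994432 = 117.4026
Value of long forward = (F − K)·e^(−rT) = (117.4026 − 113.08) · e^(−0.0102·10/12)
= 4.3226 × 0.991536 = 4.29
Short position value = −(long value) = -C$4.29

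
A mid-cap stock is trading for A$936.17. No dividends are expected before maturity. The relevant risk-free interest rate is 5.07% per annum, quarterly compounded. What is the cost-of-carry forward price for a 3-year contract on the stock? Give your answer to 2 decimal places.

A$1,088.92

F = S · (1+r/4)^(4T)
= 936.17 × 1.163164
F = A$1,088.92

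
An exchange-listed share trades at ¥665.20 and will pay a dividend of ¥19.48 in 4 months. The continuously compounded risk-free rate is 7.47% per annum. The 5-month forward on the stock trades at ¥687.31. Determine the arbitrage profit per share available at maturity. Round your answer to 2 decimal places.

¥20.68 per share

PV(dividends) I = 19.48·e^(−0.0747·4/12) = 19.0009
Fair forward F* = (S − I)·e^(rT) = (665.20 − 19.0009)·e^0.031125 = 646.1991 × 1.031614 = 666.6280
Market ¥687.31 > fair 666.6280: forward overpriced → cash-and-carry (borrow at r, buy the stock and collect the dividends, short the forward).
Profit at T = |F_mkt − F*| = |687.31 − 666.6280| = ¥20.68 per share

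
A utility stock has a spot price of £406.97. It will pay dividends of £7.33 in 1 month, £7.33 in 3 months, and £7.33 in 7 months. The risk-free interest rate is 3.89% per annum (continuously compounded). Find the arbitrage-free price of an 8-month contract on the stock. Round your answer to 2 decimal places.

£395.36

PV(dividends) I = 7.33·e^(−0.0389·1/12) + 7.33·e^(−0.0389·3/12) + 7.33·e^(−0.0389·7/12)
I = 7.3063 + 7.2591 + 7.1655 = 21.7309
F = (S − I)·e^(rT) = (406.97 − 21.7309) · e^(0.0389·8/12)
= 385.2391 · e^0.025933 = 385.2391 × 1.026272 = £395.36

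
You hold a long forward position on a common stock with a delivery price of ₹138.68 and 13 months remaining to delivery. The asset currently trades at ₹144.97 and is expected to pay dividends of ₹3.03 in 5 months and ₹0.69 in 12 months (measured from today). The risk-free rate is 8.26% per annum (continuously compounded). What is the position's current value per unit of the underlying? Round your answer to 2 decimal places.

PV(remaining dividends) I = 3.03·e^(−0.0826·5/12) + 0.69·e^(−0.0826·12/12) = 3.5628
Current forward F = (S − I)·e^(rT) = (144.97 − 3.5628)·e^(0.0826·13/12) = 141.4072 × 1.093609 = 154.6442
Value (long) = (F − K)·e^(−rT) = (154.6442 − 138.68) × 0.914404 = 14.5977
Value = ₹14.60

₹14.60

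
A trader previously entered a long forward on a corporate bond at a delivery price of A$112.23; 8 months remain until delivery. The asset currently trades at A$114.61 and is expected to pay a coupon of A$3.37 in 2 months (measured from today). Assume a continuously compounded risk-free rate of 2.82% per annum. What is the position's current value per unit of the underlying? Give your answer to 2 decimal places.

A$1.12

PV(remaining coupons) I = 3.37·e^(−0.0282·2/12) = 3.3542
Current forward F = (S − I)·e^(rT) = (114.61 − 3.3542)·e^(0.0282·8/12) = 111.2558 × 1.018978 = 113.3672
Value (long) = (F − K)·e^(−rT) = (113.3672 − 112.23) × 0.981376 = 1.1160
Value = A$1.12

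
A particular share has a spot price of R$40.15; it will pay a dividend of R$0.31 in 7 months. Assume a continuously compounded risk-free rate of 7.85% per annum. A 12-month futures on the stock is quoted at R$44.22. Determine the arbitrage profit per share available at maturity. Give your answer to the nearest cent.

R$1.11 per share

PV(dividends) I = 0.31·e^(−0.0785·7/12) = 0.2961
Fair futures F* = (S − I)·e^(rT) = (40.15 − 0.2961)·e^0.078500 = 39.8539 × 1.081663 = 43.1085
Market R$44.22 > fair 43.1085: forward overpriced → cash-and-carry (borrow at r, buy the stock and collect the dividends, short the forward).
Profit at T = |F_mkt − F*| = |44.22 − 43.1085| = R$1.11 per share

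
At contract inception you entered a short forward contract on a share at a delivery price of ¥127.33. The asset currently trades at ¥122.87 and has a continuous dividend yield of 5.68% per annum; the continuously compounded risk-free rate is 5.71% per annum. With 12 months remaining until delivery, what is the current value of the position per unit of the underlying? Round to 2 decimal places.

¥4.18

Current fair forward for the remaining 12 months: F = S·e^((r − q)·T), (r − q) = 0.0571 − 0.0568 = 0.0003
F = 122.87 · e^(0.0003 × 12/12) = 122.87 × 1.000300 = 122.9069
Value of long forward = (F − K)·e^(−rT) = (122.9069 − 127.33) · e^(−0.0571·12/12)
= -4.4231 × 0.944500 = -4.18
Short position value = −(long value) = ¥4.18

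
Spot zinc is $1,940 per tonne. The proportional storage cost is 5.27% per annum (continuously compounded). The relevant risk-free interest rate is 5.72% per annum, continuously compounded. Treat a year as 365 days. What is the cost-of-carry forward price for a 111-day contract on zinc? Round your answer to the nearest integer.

Net carry = r + u − y = 0.0572 + 0.0527 − 0.0000 = 0.1099
F = S·e^((r+u−y)T) = 1940 · e^(0.1099 × 111/365) = 1940 · e^0.033422
= 1940 × 1.033987 = $2,006 per tonne

$2,006 per tonne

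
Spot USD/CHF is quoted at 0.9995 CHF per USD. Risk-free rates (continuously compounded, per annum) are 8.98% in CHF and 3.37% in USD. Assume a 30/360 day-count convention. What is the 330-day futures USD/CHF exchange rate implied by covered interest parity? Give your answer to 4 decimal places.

F = S·e^((r_CHF − r_USD)T) = 0.9995 · e^((0.0898 − 0.0337) × 330/360)
= 0.9995 · e^0.051425 = 0.9995 × 1.052770
F = 1.0522 CHF per USD

1.0522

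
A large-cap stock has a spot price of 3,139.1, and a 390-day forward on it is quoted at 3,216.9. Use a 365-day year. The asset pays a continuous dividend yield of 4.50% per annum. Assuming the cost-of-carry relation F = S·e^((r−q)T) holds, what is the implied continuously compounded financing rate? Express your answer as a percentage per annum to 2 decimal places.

6.79%

From F = S·e^((r−q)T): (r − q) = ln(F/S)/T
ln(3216.9/3139.1) = ln(1.024784) = 0.024482
(r − q) = 0.024482 / (390/365) = 0.022913
r = ln(F/S)/T + q = 0.022913 + 0.0450 = 0.067913
r = 6.79%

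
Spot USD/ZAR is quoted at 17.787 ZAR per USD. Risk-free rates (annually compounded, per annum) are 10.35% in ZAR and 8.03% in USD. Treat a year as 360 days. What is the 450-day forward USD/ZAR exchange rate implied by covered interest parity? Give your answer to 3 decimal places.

18.266

By covered interest parity, F = S · (1+r_ZAR)^T / (1+r_USD)^T
= 17.787 × 1.131007 / 1.101363 = 17.787 × 1.026916
F = 18.266 ZAR per USD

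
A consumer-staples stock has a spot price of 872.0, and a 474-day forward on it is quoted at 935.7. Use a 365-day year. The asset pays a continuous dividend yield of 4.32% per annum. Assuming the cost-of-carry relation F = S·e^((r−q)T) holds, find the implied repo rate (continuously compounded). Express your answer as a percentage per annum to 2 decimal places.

9.75%

From F = S·e^((r−q)T): (r − q) = ln(F/S)/T
ln(935.7/872.0) = ln(1.073050) = 0.070505
(r − q) = 0.070505 / (474/365) = 0.054292
r = ln(F/S)/T + q = 0.054292 + 0.0432 = 0.097492
r = 9.75%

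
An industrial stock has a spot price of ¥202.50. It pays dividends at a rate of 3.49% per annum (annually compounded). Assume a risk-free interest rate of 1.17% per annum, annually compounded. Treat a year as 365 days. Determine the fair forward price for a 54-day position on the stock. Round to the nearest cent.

F = S · (1+r)^T / (1+q)^T
= 202.50 × 1.001722 / 1.005088 = 202.50 × 0.996651
F = ¥201.82

¥201.82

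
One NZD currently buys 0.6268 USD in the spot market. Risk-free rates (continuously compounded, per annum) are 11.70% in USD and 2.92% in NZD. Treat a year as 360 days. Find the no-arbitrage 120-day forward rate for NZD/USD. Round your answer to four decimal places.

0.6454

F = S·e^((r_USD − r_NZD)T) = 0.6268 · e^((0.1170 − 0.0292) × 120/360)
= 0.6268 · e^0.029267 = 0.6268 × 1.029699
F = 0.6454 USD per NZD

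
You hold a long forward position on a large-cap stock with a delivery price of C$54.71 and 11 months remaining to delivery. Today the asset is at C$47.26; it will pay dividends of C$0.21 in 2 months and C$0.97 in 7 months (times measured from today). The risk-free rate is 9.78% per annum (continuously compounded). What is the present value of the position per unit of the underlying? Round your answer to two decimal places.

PV(remaining dividends) I = 0.21·e^(−0.0978·2/12) + 0.97·e^(−0.0978·7/12) = 1.1228
Current forward F = (S − I)·e^(rT) = (47.26 − 1.1228)·e^(0.0978·11/12) = 46.1372 × 1.093791 = 50.4645
Value (long) = (F − K)·e^(−rT) = (50.4645 − 54.71) × 0.914251 = -3.8815
Value = -C$3.88

-C$3.88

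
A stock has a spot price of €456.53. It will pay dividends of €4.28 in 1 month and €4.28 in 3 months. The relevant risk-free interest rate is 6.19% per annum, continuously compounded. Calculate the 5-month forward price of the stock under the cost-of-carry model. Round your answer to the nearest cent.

€459.76

PV(dividends) I = 4.28·e^(−0.0619·1/12) + 4.28·e^(−0.0619·3/12)
I = 4.2580 + 4.2143 = 8.4723
F = (S − I)·e^(rT) = (456.53 − 8.4723) · e^(0.0619·5/12)
= 448.0577 · e^0.025792 = 448.0577 × 1.026127 = €459.76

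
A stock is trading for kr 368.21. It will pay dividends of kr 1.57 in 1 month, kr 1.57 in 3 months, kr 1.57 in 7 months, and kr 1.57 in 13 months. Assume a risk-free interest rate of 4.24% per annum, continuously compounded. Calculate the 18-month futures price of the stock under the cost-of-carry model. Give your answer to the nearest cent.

kr 385.84

PV(dividends) I = 1.57·e^(−0.0424·1/12) + 1.57·e^(−0.0424·3/12) + 1.57·e^(−0.0424·7/12) + 1.57·e^(−0.0424·13/12)
I = 1.5645 + 1.5534 + 1.5316 + 1.4995 = 6.1490
F = (S − I)·e^(rT) = (368.21 − 6.1490) · e^(0.0424·18/12)
= 362.0610 · e^0.063600 = 362.0610 × 1.065666 = kr 385.84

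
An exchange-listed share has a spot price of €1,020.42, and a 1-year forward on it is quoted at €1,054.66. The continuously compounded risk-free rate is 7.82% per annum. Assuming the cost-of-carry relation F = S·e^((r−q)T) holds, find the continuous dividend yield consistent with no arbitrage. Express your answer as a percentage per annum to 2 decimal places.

4.52%

From F = S·e^((r−q)T): (r − q) = ln(F/S)/T
ln(1054.66/1020.42) = ln(1.033555) = 0.033004
(r − q) = 0.033004 / (1) = 0.033004
q = r − ln(F/S)/T = 0.0782 − 0.033004 = 0.045196
q = 4.52%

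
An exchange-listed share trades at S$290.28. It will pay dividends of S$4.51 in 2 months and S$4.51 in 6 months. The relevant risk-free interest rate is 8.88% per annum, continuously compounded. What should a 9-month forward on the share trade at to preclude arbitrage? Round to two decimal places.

PV(dividends) I = 4.51·e^(−0.0888·2/12) + 4.51·e^(−0.0888·6/12)
I = 4.4437 + 4.3141 = 8.7578
F = (S − I)·e^(rT) = (290.28 − 8.7578) · e^(0.0888·9/12)
= 281.5222 · e^0.066600 = 281.5222 × 1.068868 = S$300.91

S$300.91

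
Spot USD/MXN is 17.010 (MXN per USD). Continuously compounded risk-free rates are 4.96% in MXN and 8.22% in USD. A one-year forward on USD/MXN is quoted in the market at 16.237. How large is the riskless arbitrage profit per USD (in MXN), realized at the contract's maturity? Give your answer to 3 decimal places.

Fair forward: F* = S·e^(carry·T), with carry = (r_MXN − r_USD) = 0.0496 − 0.0822 = -0.0326
F* = 17.010 · e^(-0.0326 × 12/12) = 17.010 · e^-0.032600 = 17.010 × 0.967926 = 16.4644
Market 16.237 < fair 16.4644: forward underpriced → reverse cash-and-carry (short spot, go long the forward).
At maturity, profit = |F_mkt − F*| = |16.237 − 16.4644| = 0.227 per USD (in MXN)

0.227 per USD (in MXN)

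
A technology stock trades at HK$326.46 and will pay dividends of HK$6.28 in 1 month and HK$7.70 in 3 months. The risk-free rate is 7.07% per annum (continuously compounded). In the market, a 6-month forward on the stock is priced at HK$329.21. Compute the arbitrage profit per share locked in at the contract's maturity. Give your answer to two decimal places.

PV(dividends) I = 6.28·e^(−0.0707·1/12) + 7.70·e^(−0.0707·3/12) = 13.8082
Fair forward F* = (S − I)·e^(rT) = (326.46 − 13.8082)·e^0.035350 = 312.6518 × 1.035982 = 323.9016
Market HK$329.21 > fair 323.9016: forward overpriced → cash-and-carry (borrow at r, buy the stock and collect the dividends, short the forward).
Profit at T = |F_mkt − F*| = |329.21 − 323.9016| = HK$5.31 per share

HK$5.31 per share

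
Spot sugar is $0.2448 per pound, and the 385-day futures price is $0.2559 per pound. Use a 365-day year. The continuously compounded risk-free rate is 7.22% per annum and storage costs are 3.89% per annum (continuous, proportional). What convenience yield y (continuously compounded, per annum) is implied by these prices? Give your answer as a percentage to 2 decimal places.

F = S·e^((r+u−y)T) ⇒ (r+u−y) = ln(F/S)/T
ln(0.2559/0.2448) = 0.044345; /T ⇒ 0.042041
y = r + u − ln(F/S)/T = 0.0722 + 0.0389 − 0.042041 = 0.069059
y = 6.91%

6.91%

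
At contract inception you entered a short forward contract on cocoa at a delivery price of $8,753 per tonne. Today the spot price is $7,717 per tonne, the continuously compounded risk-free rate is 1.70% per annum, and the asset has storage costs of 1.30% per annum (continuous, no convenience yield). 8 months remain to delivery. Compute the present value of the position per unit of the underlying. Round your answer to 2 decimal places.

$870.19 per tonne

Current fair forward for the remaining 8 months: F = S·e^((r + u)·T), (r + u) = 0.0170 + 0.0130 = 0.0300
F = 7717 · e^(0.0300 × 8/12) = 7717 × 1.02020134 = 7872.8937
Value of long forward = (F − K)·e^(−rT) = (7872.8937 − 8753) · e^(−0.0170·8/12)
= -880.1063 × 0.98873065 = -870.19
Short position value = −(long value) = $870.19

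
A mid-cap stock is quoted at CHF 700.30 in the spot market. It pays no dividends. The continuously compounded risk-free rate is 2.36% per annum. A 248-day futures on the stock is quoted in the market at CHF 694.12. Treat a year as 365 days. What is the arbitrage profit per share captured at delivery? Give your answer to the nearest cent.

CHF 17.50 per share

Fair futures: F* = S·e^(carry·T), with carry = r = 0.0236
F* = 700.30 · e^(0.0236 × 248/365) = 700.30 · e^0.016035 = 700.30 × 1.016164 = CHF 711.6196
Market CHF 694.12 < fair CHF 711.6196: forward underpriced → reverse cash-and-carry (short spot, go long the forward).
At maturity, profit = |F_mkt − F*| = |694.12 − 711.6196| = CHF 17.50 per share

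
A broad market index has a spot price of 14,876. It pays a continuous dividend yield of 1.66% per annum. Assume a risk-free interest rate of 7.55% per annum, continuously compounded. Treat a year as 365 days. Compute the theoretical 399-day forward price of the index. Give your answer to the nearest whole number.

F = S·e^((r − q)T) = 14876 · e^((0.0755 − 0.0166) × 399/365)
= 14876 · e^0.064387 = 14876 × 1.066505
F = 15,865

15,865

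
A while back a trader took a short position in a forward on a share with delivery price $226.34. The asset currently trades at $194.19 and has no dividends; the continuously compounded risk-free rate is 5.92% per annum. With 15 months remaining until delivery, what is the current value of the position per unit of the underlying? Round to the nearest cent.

$16.01

Current fair forward for the remaining 15 months: F = S·e^(r·T), r = 0.0592
F = 194.19 · e^(0.0592 × 15/12) = 194.19 × 1.076807 = 209.1052
Value of long forward = (F − K)·e^(−rT) = (209.1052 − 226.34) · e^(−0.0592·15/12)
= -17.2348 × 0.928672 = -16.01
Short position value = −(long value) = $16.01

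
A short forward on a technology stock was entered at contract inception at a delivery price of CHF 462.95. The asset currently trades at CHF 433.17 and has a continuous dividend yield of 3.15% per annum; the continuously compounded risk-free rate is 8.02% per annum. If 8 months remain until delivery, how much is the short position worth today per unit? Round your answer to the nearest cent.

Current fair forward for the remaining 8 months: F = S·e^((r − q)·T), (r − q) = 0.0802 − 0.0315 = 0.0487
F = 433.17 · e^(0.0487 × 8/12) = 433.17 × 1.032999 = 447.4642
Value of long forward = (F − K)·e^(−rT) = (447.4642 − 462.95) · e^(−0.0802·8/12)
= -15.4858 × 0.947938 = -14.68
Short position value = −(long value) = CHF 14.68

CHF 14.68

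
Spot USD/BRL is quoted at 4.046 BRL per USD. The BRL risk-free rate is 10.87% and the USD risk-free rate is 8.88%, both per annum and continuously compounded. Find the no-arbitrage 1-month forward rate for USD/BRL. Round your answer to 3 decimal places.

F = S·e^((r_BRL − r_USD)T) = 4.046 · e^((0.1087 − 0.0888) × 1/12)
= 4.046 · e^0.001658 = 4.046 × 1.001659
F = 4.053 BRL per USD

4.053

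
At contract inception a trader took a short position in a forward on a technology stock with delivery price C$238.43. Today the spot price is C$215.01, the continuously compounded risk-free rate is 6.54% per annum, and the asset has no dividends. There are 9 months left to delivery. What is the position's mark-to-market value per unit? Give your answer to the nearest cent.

C$12.01

Current fair forward for the remaining 9 months: F = S·e^(r·T), r = 0.0654
F = 215.01 · e^(0.0654 × 9/12) = 215.01 × 1.050273 = 225.8192
Value of long forward = (F − K)·e^(−rT) = (225.8192 − 238.43) · e^(−0.0654·9/12)
= -12.6108 × 0.952134 = -12.01
Short position value = −(long value) = C$12.01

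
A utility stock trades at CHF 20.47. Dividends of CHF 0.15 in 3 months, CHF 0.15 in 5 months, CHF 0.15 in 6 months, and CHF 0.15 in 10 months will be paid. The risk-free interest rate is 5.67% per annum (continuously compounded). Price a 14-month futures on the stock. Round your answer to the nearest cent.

CHF 21.25

PV(dividends) I = 0.15·e^(−0.0567·3/12) + 0.15·e^(−0.0567·5/12) + 0.15·e^(−0.0567·6/12) + 0.15·e^(−0.0567·10/12)
I = 0.1479 + 0.1465 + 0.1458 + 0.1431 = 0.5833
F = (S − I)·e^(rT) = (20.47 − 0.5833) · e^(0.0567·14/12)
= 19.8867 · e^0.066150 = 19.8867 × 1.068387 = CHF 21.25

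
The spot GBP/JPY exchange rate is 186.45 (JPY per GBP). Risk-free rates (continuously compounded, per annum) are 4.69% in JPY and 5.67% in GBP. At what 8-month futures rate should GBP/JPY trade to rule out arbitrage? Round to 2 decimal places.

185.24

F = S·e^((r_JPY − r_GBP)T) = 186.45 · e^((0.0469 − 0.0567) × 8/12)
= 186.45 · e^-0.006533 = 186.45 × 0.993488
F = 185.24 JPY per GBP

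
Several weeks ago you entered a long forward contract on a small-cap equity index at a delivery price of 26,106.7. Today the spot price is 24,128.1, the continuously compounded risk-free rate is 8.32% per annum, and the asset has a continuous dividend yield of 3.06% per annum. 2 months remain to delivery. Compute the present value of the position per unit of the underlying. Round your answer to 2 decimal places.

Current fair forward for the remaining 2 months: F = S·e^((r − q)·T), (r − q) = 0.0832 − 0.0306 = 0.0526
F = 24128.1 · e^(0.0526 × 2/12) = 24128.1 × 1.00880521 = 24340.5530
Value of long forward = (F − K)·e^(−rT) = (24340.5530 − 26106.7) · e^(−0.0832·2/12)
= -1766.1470 × 0.98622903 = -1741.83

-1741.83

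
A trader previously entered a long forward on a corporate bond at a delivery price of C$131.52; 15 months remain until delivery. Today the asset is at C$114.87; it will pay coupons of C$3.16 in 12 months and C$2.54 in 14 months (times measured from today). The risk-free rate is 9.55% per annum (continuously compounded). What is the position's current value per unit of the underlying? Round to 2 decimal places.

-C$7.00

PV(remaining coupons) I = 3.16·e^(−0.0955·12/12) + 2.54·e^(−0.0955·14/12) = 5.1444
Current forward F = (S − I)·e^(rT) = (114.87 − 5.1444)·e^(0.0955·15/12) = 109.7256 × 1.126792 = 123.6379
Value (long) = (F − K)·e^(−rT) = (123.6379 − 131.52) × 0.887475 = -6.9952
Value = -C$7.00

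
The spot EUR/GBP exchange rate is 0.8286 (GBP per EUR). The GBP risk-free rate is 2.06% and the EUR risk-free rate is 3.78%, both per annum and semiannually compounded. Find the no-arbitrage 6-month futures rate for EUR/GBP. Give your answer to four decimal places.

By covered interest parity, F = S · (1+r_GBP/2)^(2T) / (1+r_EUR/2)^(2T)
= 0.8286 × 1.010300 / 1.018900 = 0.8286 × 0.991560
F = 0.8216 GBP per EUR

0.8216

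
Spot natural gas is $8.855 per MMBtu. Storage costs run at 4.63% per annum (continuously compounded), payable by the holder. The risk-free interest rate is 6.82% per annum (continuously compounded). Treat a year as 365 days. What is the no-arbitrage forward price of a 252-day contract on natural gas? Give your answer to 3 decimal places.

$9.583 per MMBtu

Net carry = r + u − y = 0.0682 + 0.0463 − 0.0000 = 0.1145
F = S·e^((r+u−y)T) = 8.855 · e^(0.1145 × 252/365) = 8.855 · e^0.079052
= 8.855 × 1.082261 = $9.583 per MMBtu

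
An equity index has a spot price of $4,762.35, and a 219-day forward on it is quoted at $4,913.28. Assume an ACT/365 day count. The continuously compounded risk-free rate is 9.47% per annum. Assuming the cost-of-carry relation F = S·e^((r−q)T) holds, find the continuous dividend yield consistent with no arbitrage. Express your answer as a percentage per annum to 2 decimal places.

From F = S·e^((r−q)T): (r − q) = ln(F/S)/T
ln(4913.28/4762.35) = ln(1.031692) = 0.031200
(r − q) = 0.031200 / (219/365) = 0.052000
q = r − ln(F/S)/T = 0.0947 − 0.052000 = 0.042700
q = 4.27%

4.27%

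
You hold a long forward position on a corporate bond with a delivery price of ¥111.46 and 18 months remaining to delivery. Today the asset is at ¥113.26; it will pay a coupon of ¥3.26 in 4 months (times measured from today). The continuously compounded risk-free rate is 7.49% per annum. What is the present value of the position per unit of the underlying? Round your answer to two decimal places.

¥10.47

PV(remaining coupons) I = 3.26·e^(−0.0749·4/12) = 3.1796
Current forward F = (S − I)·e^(rT) = (113.26 − 3.1796)·e^(0.0749·18/12) = 110.0804 × 1.118904 = 123.1694
Value (long) = (F − K)·e^(−rT) = (123.1694 − 111.46) × 0.893731 = 10.4651
Value = ¥10.47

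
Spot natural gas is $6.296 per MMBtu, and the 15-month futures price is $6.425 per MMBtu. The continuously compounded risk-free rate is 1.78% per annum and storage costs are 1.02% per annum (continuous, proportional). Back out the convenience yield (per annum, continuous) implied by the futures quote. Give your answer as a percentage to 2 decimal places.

F = S·e^((r+u−y)T) ⇒ (r+u−y) = ln(F/S)/T
ln(6.425/6.296) = 0.020282; /T ⇒ 0.016226
y = r + u − ln(F/S)/T = 0.0178 + 0.0102 − 0.016226 = 0.011774
y = 1.18%

1.18%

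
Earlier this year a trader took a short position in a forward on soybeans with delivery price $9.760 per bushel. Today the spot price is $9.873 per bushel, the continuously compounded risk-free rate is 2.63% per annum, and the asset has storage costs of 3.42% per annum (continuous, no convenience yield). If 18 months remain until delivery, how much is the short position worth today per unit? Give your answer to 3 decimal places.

-$1.010 per bushel

Current fair forward for the remaining 18 months: F = S·e^((r + u)·T), (r + u) = 0.0263 + 0.0342 = 0.0605
F = 9.873 · e^(0.0605 × 18/12) = 9.873 × 1.094995 = 10.8109
Value of long forward = (F − K)·e^(−rT) = (10.8109 − 9.760) · e^(−0.0263·18/12)
= 1.0509 × 0.961318 = 1.010
Short position value = −(long value) = -$1.010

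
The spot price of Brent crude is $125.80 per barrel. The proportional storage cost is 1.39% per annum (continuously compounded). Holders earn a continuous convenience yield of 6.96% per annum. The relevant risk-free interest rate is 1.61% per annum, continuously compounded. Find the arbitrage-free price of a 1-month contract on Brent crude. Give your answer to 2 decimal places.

Net carry = r + u − y = 0.0161 + 0.0139 − 0.0696 = -0.0396
F = S·e^((r+u−y)T) = 125.80 · e^(-0.0396 × 1/12) = 125.80 · e^-0.003300
= 125.80 × 0.996705 = $125.39 per barrel

$125.39 per barrel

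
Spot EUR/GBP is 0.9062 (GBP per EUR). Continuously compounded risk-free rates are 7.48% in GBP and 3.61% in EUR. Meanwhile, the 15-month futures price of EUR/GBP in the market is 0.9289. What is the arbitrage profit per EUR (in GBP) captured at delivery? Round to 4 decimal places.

Fair futures: F* = S·e^(carry·T), with carry = (r_GBP − r_EUR) = 0.0748 − 0.0361 = 0.0387
F* = 0.9062 · e^(0.0387 × 15/12) = 0.9062 · e^0.048375 = 0.9062 × 1.049564 = 0.9511
Market 0.9289 < fair 0.9511: forward underpriced → reverse cash-and-carry (short spot, go long the forward).
At maturity, profit = |F_mkt − F*| = |0.9289 − 0.9511| = 0.0222 per EUR (in GBP)

0.0222 per EUR (in GBP)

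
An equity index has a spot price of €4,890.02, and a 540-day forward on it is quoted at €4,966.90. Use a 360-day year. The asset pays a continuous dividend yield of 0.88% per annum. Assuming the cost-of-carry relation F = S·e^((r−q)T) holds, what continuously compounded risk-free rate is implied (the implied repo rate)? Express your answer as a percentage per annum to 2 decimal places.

From F = S·e^((r−q)T): (r − q) = ln(F/S)/T
ln(4966.90/4890.02) = ln(1.015722) = 0.015600
(r − q) = 0.015600 / (540/360) = 0.010400
r = ln(F/S)/T + q = 0.010400 + 0.0088 = 0.019200
r = 1.92%

1.92%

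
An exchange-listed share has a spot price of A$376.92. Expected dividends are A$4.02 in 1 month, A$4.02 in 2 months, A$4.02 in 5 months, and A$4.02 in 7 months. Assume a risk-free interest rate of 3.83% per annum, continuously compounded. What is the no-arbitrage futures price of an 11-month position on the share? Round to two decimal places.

PV(dividends) I = 4.02·e^(−0.0383·1/12) + 4.02·e^(−0.0383·2/12) + 4.02·e^(−0.0383·5/12) + 4.02·e^(−0.0383·7/12)
I = 4.0072 + 3.9944 + 3.9564 + 3.9312 = 15.8892
F = (S − I)·e^(rT) = (376.92 − 15.8892) · e^(0.0383·11/12)
= 361.0308 · e^0.035108 = 361.0308 × 1.035732 = A$373.93

A$373.93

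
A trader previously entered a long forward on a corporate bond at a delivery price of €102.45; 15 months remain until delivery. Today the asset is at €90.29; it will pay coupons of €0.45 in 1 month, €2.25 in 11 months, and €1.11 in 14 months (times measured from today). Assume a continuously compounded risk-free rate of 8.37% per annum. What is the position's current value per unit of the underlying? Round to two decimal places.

PV(remaining coupons) I = 0.45·e^(−0.0837·1/12) + 2.25·e^(−0.0837·11/12) + 1.11·e^(−0.0837·14/12) = 3.5374
Current forward F = (S − I)·e^(rT) = (90.29 − 3.5374)·e^(0.0837·15/12) = 86.7526 × 1.110294 = 96.3209
Value (long) = (F − K)·e^(−rT) = (96.3209 − 102.45) × 0.900662 = -5.5202
Value = -€5.52

-€5.52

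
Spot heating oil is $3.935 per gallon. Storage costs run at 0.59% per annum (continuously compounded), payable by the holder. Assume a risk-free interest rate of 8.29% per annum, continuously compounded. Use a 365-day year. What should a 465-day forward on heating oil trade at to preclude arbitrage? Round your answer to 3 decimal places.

$4.406 per gallon

Net carry = r + u − y = 0.0829 + 0.0059 − 0.0000 = 0.0888
F = S·e^((r+u−y)T) = 3.935 · e^(0.0888 × 465/365) = 3.935 · e^0.113129
= 3.935 × 1.119776 = $4.406 per gallon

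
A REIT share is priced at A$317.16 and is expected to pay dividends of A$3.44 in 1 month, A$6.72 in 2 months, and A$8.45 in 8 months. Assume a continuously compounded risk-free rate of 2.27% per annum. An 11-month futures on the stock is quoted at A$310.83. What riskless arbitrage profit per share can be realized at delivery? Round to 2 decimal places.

PV(dividends) I = 3.44·e^(−0.0227·1/12) + 6.72·e^(−0.0227·2/12) + 8.45·e^(−0.0227·8/12) = 18.4512
Fair futures F* = (S − I)·e^(rT) = (317.16 − 18.4512)·e^0.020808 = 298.7088 × 1.021026 = 304.9895
Market A$310.83 > fair 304.9895: forward overpriced → cash-and-carry (borrow at r, buy the stock and collect the dividends, short the forward).
Profit at T = |F_mkt − F*| = |310.83 − 304.9895| = A$5.84 per share

A$5.84 per share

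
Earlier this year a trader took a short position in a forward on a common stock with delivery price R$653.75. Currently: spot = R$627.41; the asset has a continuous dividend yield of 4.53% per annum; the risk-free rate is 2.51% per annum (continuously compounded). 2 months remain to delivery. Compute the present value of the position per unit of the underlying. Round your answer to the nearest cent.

R$28.33

Current fair forward for the remaining 2 months: F = S·e^((r − q)·T), (r − q) = 0.0251 − 0.0453 = -0.0202
F = 627.41 · e^(-0.0202 × 2/12) = 627.41 × 0.996639 = 625.3013
Value of long forward = (F − K)·e^(−rT) = (625.3013 − 653.75) · e^(−0.0251·2/12)
= -28.4487 × 0.995825 = -28.33
Short position value = −(long value) = R$28.33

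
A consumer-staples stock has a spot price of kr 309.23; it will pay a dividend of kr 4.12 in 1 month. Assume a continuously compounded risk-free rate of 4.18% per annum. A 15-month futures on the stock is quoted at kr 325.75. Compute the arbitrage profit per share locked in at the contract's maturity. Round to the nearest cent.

PV(dividends) I = 4.12·e^(−0.0418·1/12) = 4.1057
Fair futures F* = (S − I)·e^(rT) = (309.23 − 4.1057)·e^0.052250 = 305.1243 × 1.053639 = 321.4909
Market kr 325.75 > fair 321.4909: forward overpriced → cash-and-carry (borrow at r, buy the stock and collect the dividends, short the forward).
Profit at T = |F_mkt − F*| = |325.75 − 321.4909| = kr 4.26 per share

kr 4.26 per share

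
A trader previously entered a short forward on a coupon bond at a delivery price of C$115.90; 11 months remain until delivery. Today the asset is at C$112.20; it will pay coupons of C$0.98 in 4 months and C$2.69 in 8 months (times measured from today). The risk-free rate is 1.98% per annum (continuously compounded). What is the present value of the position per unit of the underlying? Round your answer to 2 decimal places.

C$5.24

PV(remaining coupons) I = 0.98·e^(−0.0198·4/12) + 2.69·e^(−0.0198·8/12) = 3.6283
Current forward F = (S − I)·e^(rT) = (112.20 − 3.6283)·e^(0.0198·11/12) = 108.5717 × 1.018316 = 110.5603
Value (long) = (F − K)·e^(−rT) = (110.5603 − 115.90) × 0.982014 = -5.2437
Short position value = −(long value) = C$5.24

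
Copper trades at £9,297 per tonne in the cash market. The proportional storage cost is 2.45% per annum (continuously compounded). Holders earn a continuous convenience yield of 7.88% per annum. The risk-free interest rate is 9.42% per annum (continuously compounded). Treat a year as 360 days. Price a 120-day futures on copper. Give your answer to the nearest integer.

Net carry = r + u − y = 0.0942 + 0.0245 − 0.0788 = 0.0399
F = S·e^((r+u−y)T) = 9297 · e^(0.0399 × 120/360) = 9297 · e^0.013300
= 9297 × 1.013389 = £9,421 per tonne

£9,421 per tonne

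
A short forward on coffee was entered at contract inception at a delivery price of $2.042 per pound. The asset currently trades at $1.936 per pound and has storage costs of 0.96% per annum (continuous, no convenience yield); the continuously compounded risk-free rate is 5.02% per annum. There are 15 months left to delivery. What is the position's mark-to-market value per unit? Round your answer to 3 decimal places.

Current fair forward for the remaining 15 months: F = S·e^((r + u)·T), (r + u) = 0.0502 + 0.0096 = 0.0598
F = 1.936 · e^(0.0598 × 15/12) = 1.936 × 1.077615 = 2.0863
Value of long forward = (F − K)·e^(−rT) = (2.0863 − 2.042) · e^(−0.0502·15/12)
= 0.0443 × 0.939178 = 0.042
Short position value = −(long value) = -$0.042

-$0.042 per pound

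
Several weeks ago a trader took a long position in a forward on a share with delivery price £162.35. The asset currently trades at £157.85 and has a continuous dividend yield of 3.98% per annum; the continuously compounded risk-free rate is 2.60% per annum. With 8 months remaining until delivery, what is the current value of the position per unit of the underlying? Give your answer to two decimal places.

Current fair forward for the remaining 8 months: F = S·e^((r − q)·T), (r − q) = 0.0260 − 0.0398 = -0.0138
F = 157.85 · e^(-0.0138 × 8/12) = 157.85 × 0.990842 = 156.4044
Value of long forward = (F − K)·e^(−rT) = (156.4044 − 162.35) · e^(−0.0260·8/12)
= -5.9456 × 0.982816 = -5.84

-£5.84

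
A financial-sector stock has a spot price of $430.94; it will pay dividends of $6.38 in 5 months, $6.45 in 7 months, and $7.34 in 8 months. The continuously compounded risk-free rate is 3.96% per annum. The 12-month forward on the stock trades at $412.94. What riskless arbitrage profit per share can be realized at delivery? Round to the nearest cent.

PV(dividends) I = 6.38·e^(−0.0396·5/12) + 6.45·e^(−0.0396·7/12) + 7.34·e^(−0.0396·8/12) = 19.7271
Fair forward F* = (S − I)·e^(rT) = (430.94 − 19.7271)·e^0.039600 = 411.2129 × 1.040395 = 427.8238
Market $412.94 < fair 427.8238: forward underpriced → reverse cash-and-carry (short the stock, invest proceeds at r, pay the dividends, go long the forward).
Profit at T = |F_mkt − F*| = |412.94 − 427.8238| = $14.88 per share

$14.88 per share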